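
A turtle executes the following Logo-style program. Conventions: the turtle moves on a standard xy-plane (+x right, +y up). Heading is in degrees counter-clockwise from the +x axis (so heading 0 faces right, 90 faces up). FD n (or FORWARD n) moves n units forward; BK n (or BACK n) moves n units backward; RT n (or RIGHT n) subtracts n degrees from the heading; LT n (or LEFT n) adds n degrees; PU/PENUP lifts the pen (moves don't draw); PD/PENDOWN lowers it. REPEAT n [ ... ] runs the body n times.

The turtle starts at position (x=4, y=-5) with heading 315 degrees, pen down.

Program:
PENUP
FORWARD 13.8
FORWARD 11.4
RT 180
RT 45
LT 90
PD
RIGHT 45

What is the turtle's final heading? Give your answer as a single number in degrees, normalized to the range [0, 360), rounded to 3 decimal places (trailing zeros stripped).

Answer: 135

Derivation:
Executing turtle program step by step:
Start: pos=(4,-5), heading=315, pen down
PU: pen up
FD 13.8: (4,-5) -> (13.758,-14.758) [heading=315, move]
FD 11.4: (13.758,-14.758) -> (21.819,-22.819) [heading=315, move]
RT 180: heading 315 -> 135
RT 45: heading 135 -> 90
LT 90: heading 90 -> 180
PD: pen down
RT 45: heading 180 -> 135
Final: pos=(21.819,-22.819), heading=135, 0 segment(s) drawn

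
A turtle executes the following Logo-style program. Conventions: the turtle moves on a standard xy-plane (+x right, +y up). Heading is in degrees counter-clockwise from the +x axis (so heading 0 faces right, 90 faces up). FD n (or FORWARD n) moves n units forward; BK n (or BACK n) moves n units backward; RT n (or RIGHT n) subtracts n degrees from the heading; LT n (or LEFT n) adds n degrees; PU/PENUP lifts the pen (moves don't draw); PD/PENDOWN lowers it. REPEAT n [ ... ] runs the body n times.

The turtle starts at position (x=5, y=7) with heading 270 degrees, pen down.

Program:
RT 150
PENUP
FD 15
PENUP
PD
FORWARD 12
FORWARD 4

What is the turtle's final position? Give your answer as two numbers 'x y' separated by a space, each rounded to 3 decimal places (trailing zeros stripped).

Executing turtle program step by step:
Start: pos=(5,7), heading=270, pen down
RT 150: heading 270 -> 120
PU: pen up
FD 15: (5,7) -> (-2.5,19.99) [heading=120, move]
PU: pen up
PD: pen down
FD 12: (-2.5,19.99) -> (-8.5,30.383) [heading=120, draw]
FD 4: (-8.5,30.383) -> (-10.5,33.847) [heading=120, draw]
Final: pos=(-10.5,33.847), heading=120, 2 segment(s) drawn

Answer: -10.5 33.847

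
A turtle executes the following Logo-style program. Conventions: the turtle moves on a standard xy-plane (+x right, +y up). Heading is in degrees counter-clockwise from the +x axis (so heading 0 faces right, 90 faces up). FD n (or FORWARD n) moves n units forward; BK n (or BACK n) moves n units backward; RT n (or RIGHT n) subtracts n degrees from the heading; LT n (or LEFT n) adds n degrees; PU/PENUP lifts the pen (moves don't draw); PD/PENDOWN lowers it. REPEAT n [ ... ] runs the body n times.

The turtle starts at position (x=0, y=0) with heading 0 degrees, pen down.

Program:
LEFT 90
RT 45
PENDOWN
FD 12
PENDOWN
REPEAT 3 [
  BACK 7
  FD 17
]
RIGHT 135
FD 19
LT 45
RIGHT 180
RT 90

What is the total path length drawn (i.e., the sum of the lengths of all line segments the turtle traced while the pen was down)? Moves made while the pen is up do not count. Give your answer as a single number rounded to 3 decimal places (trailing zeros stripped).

Executing turtle program step by step:
Start: pos=(0,0), heading=0, pen down
LT 90: heading 0 -> 90
RT 45: heading 90 -> 45
PD: pen down
FD 12: (0,0) -> (8.485,8.485) [heading=45, draw]
PD: pen down
REPEAT 3 [
  -- iteration 1/3 --
  BK 7: (8.485,8.485) -> (3.536,3.536) [heading=45, draw]
  FD 17: (3.536,3.536) -> (15.556,15.556) [heading=45, draw]
  -- iteration 2/3 --
  BK 7: (15.556,15.556) -> (10.607,10.607) [heading=45, draw]
  FD 17: (10.607,10.607) -> (22.627,22.627) [heading=45, draw]
  -- iteration 3/3 --
  BK 7: (22.627,22.627) -> (17.678,17.678) [heading=45, draw]
  FD 17: (17.678,17.678) -> (29.698,29.698) [heading=45, draw]
]
RT 135: heading 45 -> 270
FD 19: (29.698,29.698) -> (29.698,10.698) [heading=270, draw]
LT 45: heading 270 -> 315
RT 180: heading 315 -> 135
RT 90: heading 135 -> 45
Final: pos=(29.698,10.698), heading=45, 8 segment(s) drawn

Segment lengths:
  seg 1: (0,0) -> (8.485,8.485), length = 12
  seg 2: (8.485,8.485) -> (3.536,3.536), length = 7
  seg 3: (3.536,3.536) -> (15.556,15.556), length = 17
  seg 4: (15.556,15.556) -> (10.607,10.607), length = 7
  seg 5: (10.607,10.607) -> (22.627,22.627), length = 17
  seg 6: (22.627,22.627) -> (17.678,17.678), length = 7
  seg 7: (17.678,17.678) -> (29.698,29.698), length = 17
  seg 8: (29.698,29.698) -> (29.698,10.698), length = 19
Total = 103

Answer: 103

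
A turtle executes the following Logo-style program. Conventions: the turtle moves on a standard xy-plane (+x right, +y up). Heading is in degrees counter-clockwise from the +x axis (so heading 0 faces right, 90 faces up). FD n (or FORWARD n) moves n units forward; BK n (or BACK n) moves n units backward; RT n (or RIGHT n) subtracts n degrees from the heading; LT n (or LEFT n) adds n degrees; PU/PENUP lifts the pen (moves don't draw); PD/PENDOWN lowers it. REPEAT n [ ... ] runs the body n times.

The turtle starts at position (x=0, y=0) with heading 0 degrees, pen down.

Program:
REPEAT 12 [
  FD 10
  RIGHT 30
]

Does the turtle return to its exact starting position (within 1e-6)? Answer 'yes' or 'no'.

Answer: yes

Derivation:
Executing turtle program step by step:
Start: pos=(0,0), heading=0, pen down
REPEAT 12 [
  -- iteration 1/12 --
  FD 10: (0,0) -> (10,0) [heading=0, draw]
  RT 30: heading 0 -> 330
  -- iteration 2/12 --
  FD 10: (10,0) -> (18.66,-5) [heading=330, draw]
  RT 30: heading 330 -> 300
  -- iteration 3/12 --
  FD 10: (18.66,-5) -> (23.66,-13.66) [heading=300, draw]
  RT 30: heading 300 -> 270
  -- iteration 4/12 --
  FD 10: (23.66,-13.66) -> (23.66,-23.66) [heading=270, draw]
  RT 30: heading 270 -> 240
  -- iteration 5/12 --
  FD 10: (23.66,-23.66) -> (18.66,-32.321) [heading=240, draw]
  RT 30: heading 240 -> 210
  -- iteration 6/12 --
  FD 10: (18.66,-32.321) -> (10,-37.321) [heading=210, draw]
  RT 30: heading 210 -> 180
  -- iteration 7/12 --
  FD 10: (10,-37.321) -> (0,-37.321) [heading=180, draw]
  RT 30: heading 180 -> 150
  -- iteration 8/12 --
  FD 10: (0,-37.321) -> (-8.66,-32.321) [heading=150, draw]
  RT 30: heading 150 -> 120
  -- iteration 9/12 --
  FD 10: (-8.66,-32.321) -> (-13.66,-23.66) [heading=120, draw]
  RT 30: heading 120 -> 90
  -- iteration 10/12 --
  FD 10: (-13.66,-23.66) -> (-13.66,-13.66) [heading=90, draw]
  RT 30: heading 90 -> 60
  -- iteration 11/12 --
  FD 10: (-13.66,-13.66) -> (-8.66,-5) [heading=60, draw]
  RT 30: heading 60 -> 30
  -- iteration 12/12 --
  FD 10: (-8.66,-5) -> (0,0) [heading=30, draw]
  RT 30: heading 30 -> 0
]
Final: pos=(0,0), heading=0, 12 segment(s) drawn

Start position: (0, 0)
Final position: (0, 0)
Distance = 0; < 1e-6 -> CLOSED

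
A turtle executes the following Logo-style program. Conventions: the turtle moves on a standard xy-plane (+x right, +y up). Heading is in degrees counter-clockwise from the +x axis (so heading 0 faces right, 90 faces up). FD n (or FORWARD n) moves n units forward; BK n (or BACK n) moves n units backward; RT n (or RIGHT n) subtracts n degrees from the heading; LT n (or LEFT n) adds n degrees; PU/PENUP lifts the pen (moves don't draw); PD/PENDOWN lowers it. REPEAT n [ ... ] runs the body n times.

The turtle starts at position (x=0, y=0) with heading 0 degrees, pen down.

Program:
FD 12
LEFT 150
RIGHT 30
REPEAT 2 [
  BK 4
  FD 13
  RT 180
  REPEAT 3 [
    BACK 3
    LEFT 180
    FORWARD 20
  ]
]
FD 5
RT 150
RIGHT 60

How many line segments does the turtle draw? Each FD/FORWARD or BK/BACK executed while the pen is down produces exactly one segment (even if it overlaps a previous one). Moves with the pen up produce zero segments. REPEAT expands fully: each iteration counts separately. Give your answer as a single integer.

Executing turtle program step by step:
Start: pos=(0,0), heading=0, pen down
FD 12: (0,0) -> (12,0) [heading=0, draw]
LT 150: heading 0 -> 150
RT 30: heading 150 -> 120
REPEAT 2 [
  -- iteration 1/2 --
  BK 4: (12,0) -> (14,-3.464) [heading=120, draw]
  FD 13: (14,-3.464) -> (7.5,7.794) [heading=120, draw]
  RT 180: heading 120 -> 300
  REPEAT 3 [
    -- iteration 1/3 --
    BK 3: (7.5,7.794) -> (6,10.392) [heading=300, draw]
    LT 180: heading 300 -> 120
    FD 20: (6,10.392) -> (-4,27.713) [heading=120, draw]
    -- iteration 2/3 --
    BK 3: (-4,27.713) -> (-2.5,25.115) [heading=120, draw]
    LT 180: heading 120 -> 300
    FD 20: (-2.5,25.115) -> (7.5,7.794) [heading=300, draw]
    -- iteration 3/3 --
    BK 3: (7.5,7.794) -> (6,10.392) [heading=300, draw]
    LT 180: heading 300 -> 120
    FD 20: (6,10.392) -> (-4,27.713) [heading=120, draw]
  ]
  -- iteration 2/2 --
  BK 4: (-4,27.713) -> (-2,24.249) [heading=120, draw]
  FD 13: (-2,24.249) -> (-8.5,35.507) [heading=120, draw]
  RT 180: heading 120 -> 300
  REPEAT 3 [
    -- iteration 1/3 --
    BK 3: (-8.5,35.507) -> (-10,38.105) [heading=300, draw]
    LT 180: heading 300 -> 120
    FD 20: (-10,38.105) -> (-20,55.426) [heading=120, draw]
    -- iteration 2/3 --
    BK 3: (-20,55.426) -> (-18.5,52.828) [heading=120, draw]
    LT 180: heading 120 -> 300
    FD 20: (-18.5,52.828) -> (-8.5,35.507) [heading=300, draw]
    -- iteration 3/3 --
    BK 3: (-8.5,35.507) -> (-10,38.105) [heading=300, draw]
    LT 180: heading 300 -> 120
    FD 20: (-10,38.105) -> (-20,55.426) [heading=120, draw]
  ]
]
FD 5: (-20,55.426) -> (-22.5,59.756) [heading=120, draw]
RT 150: heading 120 -> 330
RT 60: heading 330 -> 270
Final: pos=(-22.5,59.756), heading=270, 18 segment(s) drawn
Segments drawn: 18

Answer: 18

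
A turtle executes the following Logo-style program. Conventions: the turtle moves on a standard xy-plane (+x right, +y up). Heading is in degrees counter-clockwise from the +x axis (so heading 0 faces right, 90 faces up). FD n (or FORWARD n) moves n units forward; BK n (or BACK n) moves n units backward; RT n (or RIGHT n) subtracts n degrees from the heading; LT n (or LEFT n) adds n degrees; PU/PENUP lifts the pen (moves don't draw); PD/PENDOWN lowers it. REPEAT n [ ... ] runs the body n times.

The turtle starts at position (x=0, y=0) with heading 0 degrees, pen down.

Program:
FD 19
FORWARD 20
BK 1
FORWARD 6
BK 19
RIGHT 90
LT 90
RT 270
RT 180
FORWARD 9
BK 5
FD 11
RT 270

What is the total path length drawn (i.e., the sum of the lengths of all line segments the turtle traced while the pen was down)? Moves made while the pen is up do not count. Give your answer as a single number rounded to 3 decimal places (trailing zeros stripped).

Executing turtle program step by step:
Start: pos=(0,0), heading=0, pen down
FD 19: (0,0) -> (19,0) [heading=0, draw]
FD 20: (19,0) -> (39,0) [heading=0, draw]
BK 1: (39,0) -> (38,0) [heading=0, draw]
FD 6: (38,0) -> (44,0) [heading=0, draw]
BK 19: (44,0) -> (25,0) [heading=0, draw]
RT 90: heading 0 -> 270
LT 90: heading 270 -> 0
RT 270: heading 0 -> 90
RT 180: heading 90 -> 270
FD 9: (25,0) -> (25,-9) [heading=270, draw]
BK 5: (25,-9) -> (25,-4) [heading=270, draw]
FD 11: (25,-4) -> (25,-15) [heading=270, draw]
RT 270: heading 270 -> 0
Final: pos=(25,-15), heading=0, 8 segment(s) drawn

Segment lengths:
  seg 1: (0,0) -> (19,0), length = 19
  seg 2: (19,0) -> (39,0), length = 20
  seg 3: (39,0) -> (38,0), length = 1
  seg 4: (38,0) -> (44,0), length = 6
  seg 5: (44,0) -> (25,0), length = 19
  seg 6: (25,0) -> (25,-9), length = 9
  seg 7: (25,-9) -> (25,-4), length = 5
  seg 8: (25,-4) -> (25,-15), length = 11
Total = 90

Answer: 90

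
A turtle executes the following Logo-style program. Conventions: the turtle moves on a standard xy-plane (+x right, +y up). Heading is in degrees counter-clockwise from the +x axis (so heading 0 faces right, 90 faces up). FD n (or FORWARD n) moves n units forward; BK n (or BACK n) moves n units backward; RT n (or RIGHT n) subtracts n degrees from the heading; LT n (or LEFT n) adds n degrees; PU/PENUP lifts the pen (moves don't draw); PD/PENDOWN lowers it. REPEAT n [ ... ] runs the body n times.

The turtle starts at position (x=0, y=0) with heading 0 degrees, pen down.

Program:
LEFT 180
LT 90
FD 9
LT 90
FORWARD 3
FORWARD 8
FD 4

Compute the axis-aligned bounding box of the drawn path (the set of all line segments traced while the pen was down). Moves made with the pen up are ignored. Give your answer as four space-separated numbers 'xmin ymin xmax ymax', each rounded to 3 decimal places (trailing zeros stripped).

Answer: 0 -9 15 0

Derivation:
Executing turtle program step by step:
Start: pos=(0,0), heading=0, pen down
LT 180: heading 0 -> 180
LT 90: heading 180 -> 270
FD 9: (0,0) -> (0,-9) [heading=270, draw]
LT 90: heading 270 -> 0
FD 3: (0,-9) -> (3,-9) [heading=0, draw]
FD 8: (3,-9) -> (11,-9) [heading=0, draw]
FD 4: (11,-9) -> (15,-9) [heading=0, draw]
Final: pos=(15,-9), heading=0, 4 segment(s) drawn

Segment endpoints: x in {0, 0, 3, 11, 15}, y in {-9, -9, -9, 0}
xmin=0, ymin=-9, xmax=15, ymax=0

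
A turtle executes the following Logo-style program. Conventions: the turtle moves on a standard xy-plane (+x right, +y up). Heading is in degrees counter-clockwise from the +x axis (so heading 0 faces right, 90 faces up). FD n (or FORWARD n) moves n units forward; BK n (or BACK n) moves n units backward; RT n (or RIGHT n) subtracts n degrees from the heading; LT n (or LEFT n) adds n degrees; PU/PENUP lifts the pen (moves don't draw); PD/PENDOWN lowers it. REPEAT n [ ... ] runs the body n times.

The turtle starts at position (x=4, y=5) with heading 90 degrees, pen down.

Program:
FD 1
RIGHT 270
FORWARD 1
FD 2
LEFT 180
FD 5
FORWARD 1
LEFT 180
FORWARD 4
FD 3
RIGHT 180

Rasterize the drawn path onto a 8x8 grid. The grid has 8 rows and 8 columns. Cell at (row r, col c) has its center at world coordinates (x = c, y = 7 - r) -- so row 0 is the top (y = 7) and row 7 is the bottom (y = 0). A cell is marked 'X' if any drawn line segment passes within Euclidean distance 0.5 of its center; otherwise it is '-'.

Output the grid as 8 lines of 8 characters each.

Segment 0: (4,5) -> (4,6)
Segment 1: (4,6) -> (3,6)
Segment 2: (3,6) -> (1,6)
Segment 3: (1,6) -> (6,6)
Segment 4: (6,6) -> (7,6)
Segment 5: (7,6) -> (3,6)
Segment 6: (3,6) -> (0,6)

Answer: --------
XXXXXXXX
----X---
--------
--------
--------
--------
--------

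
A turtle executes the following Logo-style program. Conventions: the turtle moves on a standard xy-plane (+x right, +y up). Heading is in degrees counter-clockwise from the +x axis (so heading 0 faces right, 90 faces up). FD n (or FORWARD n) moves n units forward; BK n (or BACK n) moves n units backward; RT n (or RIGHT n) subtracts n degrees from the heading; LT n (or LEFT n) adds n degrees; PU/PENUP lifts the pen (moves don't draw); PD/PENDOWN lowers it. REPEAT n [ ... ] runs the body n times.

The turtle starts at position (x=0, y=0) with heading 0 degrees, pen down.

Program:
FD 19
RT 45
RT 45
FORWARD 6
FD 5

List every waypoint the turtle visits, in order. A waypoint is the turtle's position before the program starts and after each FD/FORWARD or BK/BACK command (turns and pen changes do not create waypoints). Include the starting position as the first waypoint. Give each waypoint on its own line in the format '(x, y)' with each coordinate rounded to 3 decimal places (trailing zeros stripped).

Answer: (0, 0)
(19, 0)
(19, -6)
(19, -11)

Derivation:
Executing turtle program step by step:
Start: pos=(0,0), heading=0, pen down
FD 19: (0,0) -> (19,0) [heading=0, draw]
RT 45: heading 0 -> 315
RT 45: heading 315 -> 270
FD 6: (19,0) -> (19,-6) [heading=270, draw]
FD 5: (19,-6) -> (19,-11) [heading=270, draw]
Final: pos=(19,-11), heading=270, 3 segment(s) drawn
Waypoints (4 total):
(0, 0)
(19, 0)
(19, -6)
(19, -11)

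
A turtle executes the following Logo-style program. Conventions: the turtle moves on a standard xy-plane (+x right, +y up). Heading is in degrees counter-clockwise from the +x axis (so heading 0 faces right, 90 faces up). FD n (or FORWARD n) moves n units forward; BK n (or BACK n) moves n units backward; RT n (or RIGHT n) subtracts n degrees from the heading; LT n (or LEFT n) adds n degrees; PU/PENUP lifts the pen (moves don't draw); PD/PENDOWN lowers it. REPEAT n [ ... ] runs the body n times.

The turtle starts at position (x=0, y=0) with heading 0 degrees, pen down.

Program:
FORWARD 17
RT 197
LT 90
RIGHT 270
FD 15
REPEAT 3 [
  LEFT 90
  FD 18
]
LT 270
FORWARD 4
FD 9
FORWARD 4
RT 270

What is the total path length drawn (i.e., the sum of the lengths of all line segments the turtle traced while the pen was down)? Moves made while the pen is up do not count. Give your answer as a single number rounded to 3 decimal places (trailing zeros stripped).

Answer: 103

Derivation:
Executing turtle program step by step:
Start: pos=(0,0), heading=0, pen down
FD 17: (0,0) -> (17,0) [heading=0, draw]
RT 197: heading 0 -> 163
LT 90: heading 163 -> 253
RT 270: heading 253 -> 343
FD 15: (17,0) -> (31.345,-4.386) [heading=343, draw]
REPEAT 3 [
  -- iteration 1/3 --
  LT 90: heading 343 -> 73
  FD 18: (31.345,-4.386) -> (36.607,12.828) [heading=73, draw]
  -- iteration 2/3 --
  LT 90: heading 73 -> 163
  FD 18: (36.607,12.828) -> (19.394,18.091) [heading=163, draw]
  -- iteration 3/3 --
  LT 90: heading 163 -> 253
  FD 18: (19.394,18.091) -> (14.131,0.877) [heading=253, draw]
]
LT 270: heading 253 -> 163
FD 4: (14.131,0.877) -> (10.306,2.047) [heading=163, draw]
FD 9: (10.306,2.047) -> (1.699,4.678) [heading=163, draw]
FD 4: (1.699,4.678) -> (-2.126,5.847) [heading=163, draw]
RT 270: heading 163 -> 253
Final: pos=(-2.126,5.847), heading=253, 8 segment(s) drawn

Segment lengths:
  seg 1: (0,0) -> (17,0), length = 17
  seg 2: (17,0) -> (31.345,-4.386), length = 15
  seg 3: (31.345,-4.386) -> (36.607,12.828), length = 18
  seg 4: (36.607,12.828) -> (19.394,18.091), length = 18
  seg 5: (19.394,18.091) -> (14.131,0.877), length = 18
  seg 6: (14.131,0.877) -> (10.306,2.047), length = 4
  seg 7: (10.306,2.047) -> (1.699,4.678), length = 9
  seg 8: (1.699,4.678) -> (-2.126,5.847), length = 4
Total = 103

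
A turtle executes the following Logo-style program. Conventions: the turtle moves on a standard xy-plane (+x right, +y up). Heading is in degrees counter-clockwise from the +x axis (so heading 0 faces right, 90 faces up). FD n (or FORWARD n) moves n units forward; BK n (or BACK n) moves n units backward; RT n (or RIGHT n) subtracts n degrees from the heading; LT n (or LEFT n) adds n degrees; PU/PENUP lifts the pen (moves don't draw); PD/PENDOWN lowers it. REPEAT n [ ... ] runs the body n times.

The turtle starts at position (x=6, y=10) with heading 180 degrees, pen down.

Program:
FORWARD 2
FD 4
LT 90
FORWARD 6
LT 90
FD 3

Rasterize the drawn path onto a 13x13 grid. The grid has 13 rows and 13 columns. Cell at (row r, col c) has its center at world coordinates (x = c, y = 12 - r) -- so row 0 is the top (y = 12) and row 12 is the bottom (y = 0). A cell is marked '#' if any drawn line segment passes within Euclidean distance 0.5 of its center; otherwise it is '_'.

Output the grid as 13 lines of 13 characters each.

Answer: _____________
_____________
#######______
#____________
#____________
#____________
#____________
#____________
####_________
_____________
_____________
_____________
_____________

Derivation:
Segment 0: (6,10) -> (4,10)
Segment 1: (4,10) -> (0,10)
Segment 2: (0,10) -> (-0,4)
Segment 3: (-0,4) -> (3,4)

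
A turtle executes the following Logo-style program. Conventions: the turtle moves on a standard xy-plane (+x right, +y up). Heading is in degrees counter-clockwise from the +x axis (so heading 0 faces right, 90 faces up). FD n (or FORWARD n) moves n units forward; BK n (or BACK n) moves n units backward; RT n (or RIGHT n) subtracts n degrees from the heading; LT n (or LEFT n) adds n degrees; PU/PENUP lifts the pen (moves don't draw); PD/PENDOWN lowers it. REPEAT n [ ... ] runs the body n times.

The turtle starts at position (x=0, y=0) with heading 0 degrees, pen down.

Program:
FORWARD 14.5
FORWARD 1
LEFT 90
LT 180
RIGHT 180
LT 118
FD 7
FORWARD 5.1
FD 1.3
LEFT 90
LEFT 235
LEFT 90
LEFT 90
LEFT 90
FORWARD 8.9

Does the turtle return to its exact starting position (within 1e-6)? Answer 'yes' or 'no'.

Answer: no

Derivation:
Executing turtle program step by step:
Start: pos=(0,0), heading=0, pen down
FD 14.5: (0,0) -> (14.5,0) [heading=0, draw]
FD 1: (14.5,0) -> (15.5,0) [heading=0, draw]
LT 90: heading 0 -> 90
LT 180: heading 90 -> 270
RT 180: heading 270 -> 90
LT 118: heading 90 -> 208
FD 7: (15.5,0) -> (9.319,-3.286) [heading=208, draw]
FD 5.1: (9.319,-3.286) -> (4.816,-5.681) [heading=208, draw]
FD 1.3: (4.816,-5.681) -> (3.669,-6.291) [heading=208, draw]
LT 90: heading 208 -> 298
LT 235: heading 298 -> 173
LT 90: heading 173 -> 263
LT 90: heading 263 -> 353
LT 90: heading 353 -> 83
FD 8.9: (3.669,-6.291) -> (4.753,2.543) [heading=83, draw]
Final: pos=(4.753,2.543), heading=83, 6 segment(s) drawn

Start position: (0, 0)
Final position: (4.753, 2.543)
Distance = 5.391; >= 1e-6 -> NOT closed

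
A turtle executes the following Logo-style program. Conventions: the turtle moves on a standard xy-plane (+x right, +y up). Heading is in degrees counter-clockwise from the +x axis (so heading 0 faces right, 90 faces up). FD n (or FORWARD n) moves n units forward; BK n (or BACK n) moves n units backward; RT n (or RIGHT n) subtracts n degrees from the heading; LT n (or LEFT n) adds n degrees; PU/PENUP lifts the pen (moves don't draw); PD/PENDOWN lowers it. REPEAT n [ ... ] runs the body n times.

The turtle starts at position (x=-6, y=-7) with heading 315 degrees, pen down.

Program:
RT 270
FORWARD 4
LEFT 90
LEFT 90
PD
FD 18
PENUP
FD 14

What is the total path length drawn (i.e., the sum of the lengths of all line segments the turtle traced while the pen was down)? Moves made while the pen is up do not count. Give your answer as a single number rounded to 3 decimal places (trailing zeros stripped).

Executing turtle program step by step:
Start: pos=(-6,-7), heading=315, pen down
RT 270: heading 315 -> 45
FD 4: (-6,-7) -> (-3.172,-4.172) [heading=45, draw]
LT 90: heading 45 -> 135
LT 90: heading 135 -> 225
PD: pen down
FD 18: (-3.172,-4.172) -> (-15.899,-16.899) [heading=225, draw]
PU: pen up
FD 14: (-15.899,-16.899) -> (-25.799,-26.799) [heading=225, move]
Final: pos=(-25.799,-26.799), heading=225, 2 segment(s) drawn

Segment lengths:
  seg 1: (-6,-7) -> (-3.172,-4.172), length = 4
  seg 2: (-3.172,-4.172) -> (-15.899,-16.899), length = 18
Total = 22

Answer: 22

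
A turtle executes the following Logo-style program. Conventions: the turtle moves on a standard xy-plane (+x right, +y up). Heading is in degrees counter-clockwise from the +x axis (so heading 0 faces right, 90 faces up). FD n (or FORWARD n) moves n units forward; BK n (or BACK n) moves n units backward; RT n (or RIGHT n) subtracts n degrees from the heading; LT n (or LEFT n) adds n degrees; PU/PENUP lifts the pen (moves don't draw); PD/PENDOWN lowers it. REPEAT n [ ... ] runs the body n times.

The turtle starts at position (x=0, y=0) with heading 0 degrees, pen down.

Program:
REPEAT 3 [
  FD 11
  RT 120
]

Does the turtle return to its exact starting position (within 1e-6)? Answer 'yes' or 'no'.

Executing turtle program step by step:
Start: pos=(0,0), heading=0, pen down
REPEAT 3 [
  -- iteration 1/3 --
  FD 11: (0,0) -> (11,0) [heading=0, draw]
  RT 120: heading 0 -> 240
  -- iteration 2/3 --
  FD 11: (11,0) -> (5.5,-9.526) [heading=240, draw]
  RT 120: heading 240 -> 120
  -- iteration 3/3 --
  FD 11: (5.5,-9.526) -> (0,0) [heading=120, draw]
  RT 120: heading 120 -> 0
]
Final: pos=(0,0), heading=0, 3 segment(s) drawn

Start position: (0, 0)
Final position: (0, 0)
Distance = 0; < 1e-6 -> CLOSED

Answer: yes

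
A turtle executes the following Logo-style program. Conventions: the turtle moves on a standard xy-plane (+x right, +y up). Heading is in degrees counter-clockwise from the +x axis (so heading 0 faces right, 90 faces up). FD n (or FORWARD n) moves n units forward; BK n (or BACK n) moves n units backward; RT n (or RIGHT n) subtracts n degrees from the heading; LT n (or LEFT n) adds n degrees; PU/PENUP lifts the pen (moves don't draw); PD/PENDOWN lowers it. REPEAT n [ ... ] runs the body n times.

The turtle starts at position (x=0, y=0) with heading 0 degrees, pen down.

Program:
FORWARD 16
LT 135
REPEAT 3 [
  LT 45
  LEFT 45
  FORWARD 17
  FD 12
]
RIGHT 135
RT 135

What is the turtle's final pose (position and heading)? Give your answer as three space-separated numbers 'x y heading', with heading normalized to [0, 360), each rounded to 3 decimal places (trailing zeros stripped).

Answer: 36.506 -20.506 135

Derivation:
Executing turtle program step by step:
Start: pos=(0,0), heading=0, pen down
FD 16: (0,0) -> (16,0) [heading=0, draw]
LT 135: heading 0 -> 135
REPEAT 3 [
  -- iteration 1/3 --
  LT 45: heading 135 -> 180
  LT 45: heading 180 -> 225
  FD 17: (16,0) -> (3.979,-12.021) [heading=225, draw]
  FD 12: (3.979,-12.021) -> (-4.506,-20.506) [heading=225, draw]
  -- iteration 2/3 --
  LT 45: heading 225 -> 270
  LT 45: heading 270 -> 315
  FD 17: (-4.506,-20.506) -> (7.515,-32.527) [heading=315, draw]
  FD 12: (7.515,-32.527) -> (16,-41.012) [heading=315, draw]
  -- iteration 3/3 --
  LT 45: heading 315 -> 0
  LT 45: heading 0 -> 45
  FD 17: (16,-41.012) -> (28.021,-28.991) [heading=45, draw]
  FD 12: (28.021,-28.991) -> (36.506,-20.506) [heading=45, draw]
]
RT 135: heading 45 -> 270
RT 135: heading 270 -> 135
Final: pos=(36.506,-20.506), heading=135, 7 segment(s) drawn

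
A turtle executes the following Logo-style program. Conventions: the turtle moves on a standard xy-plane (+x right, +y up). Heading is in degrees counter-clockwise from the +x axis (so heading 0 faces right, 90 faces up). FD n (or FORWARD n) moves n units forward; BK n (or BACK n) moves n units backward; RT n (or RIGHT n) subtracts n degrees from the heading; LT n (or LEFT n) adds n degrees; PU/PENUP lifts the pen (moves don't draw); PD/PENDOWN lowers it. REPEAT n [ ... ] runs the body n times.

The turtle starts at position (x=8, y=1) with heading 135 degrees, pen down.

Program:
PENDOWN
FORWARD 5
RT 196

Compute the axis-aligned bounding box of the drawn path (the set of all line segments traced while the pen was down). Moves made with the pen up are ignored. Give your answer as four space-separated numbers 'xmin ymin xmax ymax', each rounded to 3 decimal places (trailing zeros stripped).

Executing turtle program step by step:
Start: pos=(8,1), heading=135, pen down
PD: pen down
FD 5: (8,1) -> (4.464,4.536) [heading=135, draw]
RT 196: heading 135 -> 299
Final: pos=(4.464,4.536), heading=299, 1 segment(s) drawn

Segment endpoints: x in {4.464, 8}, y in {1, 4.536}
xmin=4.464, ymin=1, xmax=8, ymax=4.536

Answer: 4.464 1 8 4.536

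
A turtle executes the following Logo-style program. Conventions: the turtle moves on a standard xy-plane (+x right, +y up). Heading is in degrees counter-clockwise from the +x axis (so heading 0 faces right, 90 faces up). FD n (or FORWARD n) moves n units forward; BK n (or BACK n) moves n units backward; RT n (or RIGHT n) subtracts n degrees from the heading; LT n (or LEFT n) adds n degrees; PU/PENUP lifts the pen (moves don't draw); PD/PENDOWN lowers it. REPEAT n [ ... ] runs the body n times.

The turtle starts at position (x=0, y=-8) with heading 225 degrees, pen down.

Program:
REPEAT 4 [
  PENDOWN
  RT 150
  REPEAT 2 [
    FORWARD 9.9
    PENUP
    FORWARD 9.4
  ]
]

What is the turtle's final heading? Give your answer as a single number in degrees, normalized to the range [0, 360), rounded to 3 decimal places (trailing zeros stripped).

Executing turtle program step by step:
Start: pos=(0,-8), heading=225, pen down
REPEAT 4 [
  -- iteration 1/4 --
  PD: pen down
  RT 150: heading 225 -> 75
  REPEAT 2 [
    -- iteration 1/2 --
    FD 9.9: (0,-8) -> (2.562,1.563) [heading=75, draw]
    PU: pen up
    FD 9.4: (2.562,1.563) -> (4.995,10.642) [heading=75, move]
    -- iteration 2/2 --
    FD 9.9: (4.995,10.642) -> (7.558,20.205) [heading=75, move]
    PU: pen up
    FD 9.4: (7.558,20.205) -> (9.99,29.285) [heading=75, move]
  ]
  -- iteration 2/4 --
  PD: pen down
  RT 150: heading 75 -> 285
  REPEAT 2 [
    -- iteration 1/2 --
    FD 9.9: (9.99,29.285) -> (12.553,19.722) [heading=285, draw]
    PU: pen up
    FD 9.4: (12.553,19.722) -> (14.986,10.642) [heading=285, move]
    -- iteration 2/2 --
    FD 9.9: (14.986,10.642) -> (17.548,1.08) [heading=285, move]
    PU: pen up
    FD 9.4: (17.548,1.08) -> (19.981,-8) [heading=285, move]
  ]
  -- iteration 3/4 --
  PD: pen down
  RT 150: heading 285 -> 135
  REPEAT 2 [
    -- iteration 1/2 --
    FD 9.9: (19.981,-8) -> (12.98,-1) [heading=135, draw]
    PU: pen up
    FD 9.4: (12.98,-1) -> (6.334,5.647) [heading=135, move]
    -- iteration 2/2 --
    FD 9.9: (6.334,5.647) -> (-0.667,12.648) [heading=135, move]
    PU: pen up
    FD 9.4: (-0.667,12.648) -> (-7.313,19.294) [heading=135, move]
  ]
  -- iteration 4/4 --
  PD: pen down
  RT 150: heading 135 -> 345
  REPEAT 2 [
    -- iteration 1/2 --
    FD 9.9: (-7.313,19.294) -> (2.249,16.732) [heading=345, draw]
    PU: pen up
    FD 9.4: (2.249,16.732) -> (11.329,14.299) [heading=345, move]
    -- iteration 2/2 --
    FD 9.9: (11.329,14.299) -> (20.892,11.737) [heading=345, move]
    PU: pen up
    FD 9.4: (20.892,11.737) -> (29.971,9.304) [heading=345, move]
  ]
]
Final: pos=(29.971,9.304), heading=345, 4 segment(s) drawn

Answer: 345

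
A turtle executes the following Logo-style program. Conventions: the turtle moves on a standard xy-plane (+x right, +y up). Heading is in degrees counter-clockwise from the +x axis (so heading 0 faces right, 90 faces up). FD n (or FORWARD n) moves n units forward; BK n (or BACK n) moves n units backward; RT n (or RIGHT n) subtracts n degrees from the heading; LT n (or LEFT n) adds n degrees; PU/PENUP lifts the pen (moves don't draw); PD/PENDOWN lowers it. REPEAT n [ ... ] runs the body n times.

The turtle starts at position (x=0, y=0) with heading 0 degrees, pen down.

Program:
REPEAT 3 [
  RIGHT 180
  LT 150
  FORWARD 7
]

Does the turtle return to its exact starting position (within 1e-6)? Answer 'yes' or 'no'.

Answer: no

Derivation:
Executing turtle program step by step:
Start: pos=(0,0), heading=0, pen down
REPEAT 3 [
  -- iteration 1/3 --
  RT 180: heading 0 -> 180
  LT 150: heading 180 -> 330
  FD 7: (0,0) -> (6.062,-3.5) [heading=330, draw]
  -- iteration 2/3 --
  RT 180: heading 330 -> 150
  LT 150: heading 150 -> 300
  FD 7: (6.062,-3.5) -> (9.562,-9.562) [heading=300, draw]
  -- iteration 3/3 --
  RT 180: heading 300 -> 120
  LT 150: heading 120 -> 270
  FD 7: (9.562,-9.562) -> (9.562,-16.562) [heading=270, draw]
]
Final: pos=(9.562,-16.562), heading=270, 3 segment(s) drawn

Start position: (0, 0)
Final position: (9.562, -16.562)
Distance = 19.124; >= 1e-6 -> NOT closed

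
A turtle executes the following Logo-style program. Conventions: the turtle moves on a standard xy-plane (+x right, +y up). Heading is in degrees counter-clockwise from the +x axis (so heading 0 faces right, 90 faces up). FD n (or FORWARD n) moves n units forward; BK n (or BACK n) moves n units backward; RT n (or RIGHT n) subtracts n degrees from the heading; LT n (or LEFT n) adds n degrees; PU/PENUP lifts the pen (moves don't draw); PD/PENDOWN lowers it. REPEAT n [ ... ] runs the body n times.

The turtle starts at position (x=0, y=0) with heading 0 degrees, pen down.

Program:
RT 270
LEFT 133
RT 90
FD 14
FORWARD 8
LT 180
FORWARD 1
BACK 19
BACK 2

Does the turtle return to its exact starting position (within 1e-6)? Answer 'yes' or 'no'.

Answer: no

Derivation:
Executing turtle program step by step:
Start: pos=(0,0), heading=0, pen down
RT 270: heading 0 -> 90
LT 133: heading 90 -> 223
RT 90: heading 223 -> 133
FD 14: (0,0) -> (-9.548,10.239) [heading=133, draw]
FD 8: (-9.548,10.239) -> (-15.004,16.09) [heading=133, draw]
LT 180: heading 133 -> 313
FD 1: (-15.004,16.09) -> (-14.322,15.358) [heading=313, draw]
BK 19: (-14.322,15.358) -> (-27.28,29.254) [heading=313, draw]
BK 2: (-27.28,29.254) -> (-28.644,30.717) [heading=313, draw]
Final: pos=(-28.644,30.717), heading=313, 5 segment(s) drawn

Start position: (0, 0)
Final position: (-28.644, 30.717)
Distance = 42; >= 1e-6 -> NOT closed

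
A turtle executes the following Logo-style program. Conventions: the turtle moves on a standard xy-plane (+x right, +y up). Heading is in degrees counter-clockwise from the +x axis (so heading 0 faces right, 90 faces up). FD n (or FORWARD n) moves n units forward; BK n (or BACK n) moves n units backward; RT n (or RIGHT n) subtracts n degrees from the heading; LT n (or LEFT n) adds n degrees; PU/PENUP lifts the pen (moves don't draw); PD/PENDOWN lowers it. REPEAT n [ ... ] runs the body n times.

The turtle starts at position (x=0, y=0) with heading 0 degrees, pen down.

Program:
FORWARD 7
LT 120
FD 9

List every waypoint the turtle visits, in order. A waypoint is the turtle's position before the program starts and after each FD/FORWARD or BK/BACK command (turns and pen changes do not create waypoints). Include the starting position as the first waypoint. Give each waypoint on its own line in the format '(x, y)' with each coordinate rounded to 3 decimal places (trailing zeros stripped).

Executing turtle program step by step:
Start: pos=(0,0), heading=0, pen down
FD 7: (0,0) -> (7,0) [heading=0, draw]
LT 120: heading 0 -> 120
FD 9: (7,0) -> (2.5,7.794) [heading=120, draw]
Final: pos=(2.5,7.794), heading=120, 2 segment(s) drawn
Waypoints (3 total):
(0, 0)
(7, 0)
(2.5, 7.794)

Answer: (0, 0)
(7, 0)
(2.5, 7.794)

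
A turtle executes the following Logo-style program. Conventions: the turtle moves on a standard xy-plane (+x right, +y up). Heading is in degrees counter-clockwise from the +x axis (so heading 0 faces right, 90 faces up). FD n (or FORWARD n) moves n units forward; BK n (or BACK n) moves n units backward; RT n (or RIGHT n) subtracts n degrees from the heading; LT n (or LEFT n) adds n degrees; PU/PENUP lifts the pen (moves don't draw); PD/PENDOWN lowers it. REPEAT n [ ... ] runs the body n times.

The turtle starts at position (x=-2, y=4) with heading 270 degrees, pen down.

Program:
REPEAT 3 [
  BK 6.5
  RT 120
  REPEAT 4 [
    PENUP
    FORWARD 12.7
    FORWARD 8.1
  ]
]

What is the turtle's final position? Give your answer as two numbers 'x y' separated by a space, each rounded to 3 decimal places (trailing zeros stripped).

Executing turtle program step by step:
Start: pos=(-2,4), heading=270, pen down
REPEAT 3 [
  -- iteration 1/3 --
  BK 6.5: (-2,4) -> (-2,10.5) [heading=270, draw]
  RT 120: heading 270 -> 150
  REPEAT 4 [
    -- iteration 1/4 --
    PU: pen up
    FD 12.7: (-2,10.5) -> (-12.999,16.85) [heading=150, move]
    FD 8.1: (-12.999,16.85) -> (-20.013,20.9) [heading=150, move]
    -- iteration 2/4 --
    PU: pen up
    FD 12.7: (-20.013,20.9) -> (-31.012,27.25) [heading=150, move]
    FD 8.1: (-31.012,27.25) -> (-38.027,31.3) [heading=150, move]
    -- iteration 3/4 --
    PU: pen up
    FD 12.7: (-38.027,31.3) -> (-49.025,37.65) [heading=150, move]
    FD 8.1: (-49.025,37.65) -> (-56.04,41.7) [heading=150, move]
    -- iteration 4/4 --
    PU: pen up
    FD 12.7: (-56.04,41.7) -> (-67.039,48.05) [heading=150, move]
    FD 8.1: (-67.039,48.05) -> (-74.053,52.1) [heading=150, move]
  ]
  -- iteration 2/3 --
  BK 6.5: (-74.053,52.1) -> (-68.424,48.85) [heading=150, move]
  RT 120: heading 150 -> 30
  REPEAT 4 [
    -- iteration 1/4 --
    PU: pen up
    FD 12.7: (-68.424,48.85) -> (-57.426,55.2) [heading=30, move]
    FD 8.1: (-57.426,55.2) -> (-50.411,59.25) [heading=30, move]
    -- iteration 2/4 --
    PU: pen up
    FD 12.7: (-50.411,59.25) -> (-39.412,65.6) [heading=30, move]
    FD 8.1: (-39.412,65.6) -> (-32.397,69.65) [heading=30, move]
    -- iteration 3/4 --
    PU: pen up
    FD 12.7: (-32.397,69.65) -> (-21.399,76) [heading=30, move]
    FD 8.1: (-21.399,76) -> (-14.384,80.05) [heading=30, move]
    -- iteration 4/4 --
    PU: pen up
    FD 12.7: (-14.384,80.05) -> (-3.386,86.4) [heading=30, move]
    FD 8.1: (-3.386,86.4) -> (3.629,90.45) [heading=30, move]
  ]
  -- iteration 3/3 --
  BK 6.5: (3.629,90.45) -> (-2,87.2) [heading=30, move]
  RT 120: heading 30 -> 270
  REPEAT 4 [
    -- iteration 1/4 --
    PU: pen up
    FD 12.7: (-2,87.2) -> (-2,74.5) [heading=270, move]
    FD 8.1: (-2,74.5) -> (-2,66.4) [heading=270, move]
    -- iteration 2/4 --
    PU: pen up
    FD 12.7: (-2,66.4) -> (-2,53.7) [heading=270, move]
    FD 8.1: (-2,53.7) -> (-2,45.6) [heading=270, move]
    -- iteration 3/4 --
    PU: pen up
    FD 12.7: (-2,45.6) -> (-2,32.9) [heading=270, move]
    FD 8.1: (-2,32.9) -> (-2,24.8) [heading=270, move]
    -- iteration 4/4 --
    PU: pen up
    FD 12.7: (-2,24.8) -> (-2,12.1) [heading=270, move]
    FD 8.1: (-2,12.1) -> (-2,4) [heading=270, move]
  ]
]
Final: pos=(-2,4), heading=270, 1 segment(s) drawn

Answer: -2 4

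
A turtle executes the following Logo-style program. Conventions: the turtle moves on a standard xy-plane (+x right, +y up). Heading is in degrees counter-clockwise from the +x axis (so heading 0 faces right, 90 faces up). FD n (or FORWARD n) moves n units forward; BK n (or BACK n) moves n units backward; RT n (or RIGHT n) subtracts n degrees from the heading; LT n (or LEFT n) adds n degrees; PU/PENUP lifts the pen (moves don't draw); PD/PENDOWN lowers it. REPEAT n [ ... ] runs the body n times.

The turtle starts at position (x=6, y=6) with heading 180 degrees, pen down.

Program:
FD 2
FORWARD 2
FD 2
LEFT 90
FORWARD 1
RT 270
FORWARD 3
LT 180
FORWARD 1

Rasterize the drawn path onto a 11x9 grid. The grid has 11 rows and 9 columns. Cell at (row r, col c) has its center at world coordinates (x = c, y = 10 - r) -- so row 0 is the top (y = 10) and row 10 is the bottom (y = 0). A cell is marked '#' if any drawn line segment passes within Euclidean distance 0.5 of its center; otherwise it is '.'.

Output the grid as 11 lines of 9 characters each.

Segment 0: (6,6) -> (4,6)
Segment 1: (4,6) -> (2,6)
Segment 2: (2,6) -> (0,6)
Segment 3: (0,6) -> (-0,5)
Segment 4: (-0,5) -> (3,5)
Segment 5: (3,5) -> (2,5)

Answer: .........
.........
.........
.........
#######..
####.....
.........
.........
.........
.........
.........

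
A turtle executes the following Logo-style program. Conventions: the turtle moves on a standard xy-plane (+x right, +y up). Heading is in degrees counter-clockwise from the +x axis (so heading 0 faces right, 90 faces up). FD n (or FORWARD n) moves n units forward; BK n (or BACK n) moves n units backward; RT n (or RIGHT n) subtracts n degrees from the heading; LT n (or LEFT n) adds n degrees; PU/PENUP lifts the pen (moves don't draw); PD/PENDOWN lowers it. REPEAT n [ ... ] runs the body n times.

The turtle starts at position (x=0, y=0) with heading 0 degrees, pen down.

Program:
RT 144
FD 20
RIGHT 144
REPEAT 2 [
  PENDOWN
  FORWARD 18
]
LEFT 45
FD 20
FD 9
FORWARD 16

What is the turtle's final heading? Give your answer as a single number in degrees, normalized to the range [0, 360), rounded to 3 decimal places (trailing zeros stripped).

Answer: 117

Derivation:
Executing turtle program step by step:
Start: pos=(0,0), heading=0, pen down
RT 144: heading 0 -> 216
FD 20: (0,0) -> (-16.18,-11.756) [heading=216, draw]
RT 144: heading 216 -> 72
REPEAT 2 [
  -- iteration 1/2 --
  PD: pen down
  FD 18: (-16.18,-11.756) -> (-10.618,5.363) [heading=72, draw]
  -- iteration 2/2 --
  PD: pen down
  FD 18: (-10.618,5.363) -> (-5.056,22.482) [heading=72, draw]
]
LT 45: heading 72 -> 117
FD 20: (-5.056,22.482) -> (-14.136,40.302) [heading=117, draw]
FD 9: (-14.136,40.302) -> (-18.221,48.322) [heading=117, draw]
FD 16: (-18.221,48.322) -> (-25.485,62.578) [heading=117, draw]
Final: pos=(-25.485,62.578), heading=117, 6 segment(s) drawn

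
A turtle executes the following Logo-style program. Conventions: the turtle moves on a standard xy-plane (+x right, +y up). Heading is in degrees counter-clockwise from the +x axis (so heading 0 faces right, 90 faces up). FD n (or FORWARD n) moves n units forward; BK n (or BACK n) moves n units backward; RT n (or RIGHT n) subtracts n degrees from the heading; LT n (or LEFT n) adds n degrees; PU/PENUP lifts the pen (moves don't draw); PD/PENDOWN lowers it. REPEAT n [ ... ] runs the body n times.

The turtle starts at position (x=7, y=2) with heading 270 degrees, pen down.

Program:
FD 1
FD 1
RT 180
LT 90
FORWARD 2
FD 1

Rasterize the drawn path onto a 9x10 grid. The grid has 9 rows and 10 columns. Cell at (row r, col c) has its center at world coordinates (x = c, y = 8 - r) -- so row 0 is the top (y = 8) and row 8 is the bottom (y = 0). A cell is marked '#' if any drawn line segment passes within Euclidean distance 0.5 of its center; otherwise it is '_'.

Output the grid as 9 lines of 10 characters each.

Segment 0: (7,2) -> (7,1)
Segment 1: (7,1) -> (7,0)
Segment 2: (7,0) -> (5,0)
Segment 3: (5,0) -> (4,0)

Answer: __________
__________
__________
__________
__________
__________
_______#__
_______#__
____####__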